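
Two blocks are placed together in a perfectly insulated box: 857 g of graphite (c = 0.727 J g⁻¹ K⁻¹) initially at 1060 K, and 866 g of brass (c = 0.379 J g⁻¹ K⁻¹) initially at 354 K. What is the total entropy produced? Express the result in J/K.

Energy balance: T_f = (m₁c₁T₁ + m₂c₂T₂)/(m₁c₁ + m₂c₂) = 816.41 K.
ΔS₁ = m₁c₁ ln(T_f/T₁) = 623.039 × ln(816.41/1060) = -162.7 J/K.
ΔS₂ = m₂c₂ ln(T_f/T₂) = 328.214 × ln(816.41/354) = 274.3 J/K.
ΔS_total = -162.7 + 274.3 = 112 J/K.

ΔS_total = 112 J/K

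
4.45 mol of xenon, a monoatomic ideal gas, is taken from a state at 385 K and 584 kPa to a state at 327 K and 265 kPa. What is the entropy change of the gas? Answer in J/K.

ΔS = nC_p ln(T₂/T₁) − nR ln(P₂/P₁), with C_p = 5R/2 = 20.79 J mol⁻¹ K⁻¹ for a monoatomic ideal gas.
ΔS = 4.45 × [20.79 × ln(327/385) − 8.314 × ln(265/584)] = 14.1 J/K.

ΔS = 14.1 J/K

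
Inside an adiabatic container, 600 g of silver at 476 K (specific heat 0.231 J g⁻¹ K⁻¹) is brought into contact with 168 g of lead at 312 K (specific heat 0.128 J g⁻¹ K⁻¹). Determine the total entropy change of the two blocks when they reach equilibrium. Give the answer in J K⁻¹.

ΔS_total = 1.5 J/K

Energy balance: T_f = (m₁c₁T₁ + m₂c₂T₂)/(m₁c₁ + m₂c₂) = 453.97 K.
ΔS₁ = m₁c₁ ln(T_f/T₁) = 138.6 × ln(453.97/476) = -6.567 J/K.
ΔS₂ = m₂c₂ ln(T_f/T₂) = 21.504 × ln(453.97/312) = 8.065 J/K.
ΔS_total = -6.567 + 8.065 = 1.5 J/K.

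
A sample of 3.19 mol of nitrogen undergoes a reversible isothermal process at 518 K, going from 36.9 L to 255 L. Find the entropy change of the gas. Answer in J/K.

For an isothermal ideal gas ΔS_gas = nR ln(V₂/V₁) = 3.19 × 8.314 × ln(255/36.9) = 51.3 J/K.

ΔS_gas = 51.3 J/K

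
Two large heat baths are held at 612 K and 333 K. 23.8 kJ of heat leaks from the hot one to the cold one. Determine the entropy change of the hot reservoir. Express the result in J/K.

The hot reservoir loses heat Q, so ΔS_hot = −Q/T_H = −23800/612 = -38.9 J/K.

ΔS_hot = -38.9 J/K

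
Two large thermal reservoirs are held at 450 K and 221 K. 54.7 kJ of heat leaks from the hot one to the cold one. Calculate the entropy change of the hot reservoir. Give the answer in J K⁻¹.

ΔS_hot = -122 J/K

The hot reservoir loses heat Q, so ΔS_hot = −Q/T_H = −54700/450 = -122 J/K.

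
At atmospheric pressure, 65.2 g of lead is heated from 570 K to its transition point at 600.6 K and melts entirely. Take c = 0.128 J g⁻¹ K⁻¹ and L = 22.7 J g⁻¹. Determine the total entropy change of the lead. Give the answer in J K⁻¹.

Warming step: ΔS₁ = m c ln(T_tr/T_i) = 65.2 × 0.128 × ln(600.6/570) = 0.4364 J/K.
Phase change: ΔS₂ = +mL/T_tr = 65.2 × 22.7 / 600.6 = 2.464 J/K.
ΔS_total = (0.4364) + (2.464) = 2.9 J/K.

ΔS = 2.9 J/K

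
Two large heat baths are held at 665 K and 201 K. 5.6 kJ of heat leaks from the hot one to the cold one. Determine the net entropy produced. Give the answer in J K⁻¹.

ΔS_hot = −Q/T_H = −5600/665 = -8.421 J/K and ΔS_cold = +Q/T_C = 5600/201 = 27.86 J/K.
ΔS_total = -8.421 + 27.86 = 19.4 J/K, positive as the second law requires.

ΔS_total = 19.4 J/K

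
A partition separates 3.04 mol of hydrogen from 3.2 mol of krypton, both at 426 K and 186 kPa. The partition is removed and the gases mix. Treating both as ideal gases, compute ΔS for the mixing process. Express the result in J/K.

ΔS_mix = 35.9 J/K

Mole fractions: x_A = 3.04/6.24 = 0.487, x_B = 0.513.
ΔS_mix = −R(n_A ln x_A + n_B ln x_B) = −8.314 × (3.04 ln 0.487 + 3.2 ln 0.513) = 35.9 J/K.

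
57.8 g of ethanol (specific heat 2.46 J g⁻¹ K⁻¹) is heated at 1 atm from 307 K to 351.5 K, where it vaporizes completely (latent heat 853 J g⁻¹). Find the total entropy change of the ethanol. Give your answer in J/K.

Warming step: ΔS₁ = m c ln(T_tr/T_i) = 57.8 × 2.46 × ln(351.5/307) = 19.25 J/K.
Phase change: ΔS₂ = +mL/T_tr = 57.8 × 853 / 351.5 = 140.3 J/K.
ΔS_total = (19.25) + (140.3) = 160 J/K.

ΔS = 160 J/K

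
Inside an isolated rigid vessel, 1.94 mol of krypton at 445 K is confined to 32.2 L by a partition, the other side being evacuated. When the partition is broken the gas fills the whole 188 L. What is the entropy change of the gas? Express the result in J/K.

No heat is exchanged and no work is done, so the ideal-gas temperature stays constant.
Entropy is a state function; using a reversible isothermal path, ΔS_gas = nR ln(V₂/V₁) = 1.94 × 8.314 × ln(188/32.2) = 28.5 J/K.

ΔS_gas = 28.5 J/K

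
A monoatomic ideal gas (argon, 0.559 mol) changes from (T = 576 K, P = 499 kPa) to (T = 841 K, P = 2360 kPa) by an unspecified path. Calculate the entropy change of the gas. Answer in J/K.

ΔS = -2.82 J/K

ΔS = nC_p ln(T₂/T₁) − nR ln(P₂/P₁), with C_p = 5R/2 = 20.79 J mol⁻¹ K⁻¹ for a monoatomic ideal gas.
ΔS = 0.559 × [20.79 × ln(841/576) − 8.314 × ln(2360/499)] = -2.82 J/K.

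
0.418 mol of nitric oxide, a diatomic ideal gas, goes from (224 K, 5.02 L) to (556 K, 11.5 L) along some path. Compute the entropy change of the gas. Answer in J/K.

Entropy is a state function: ΔS = nC_V ln(T₂/T₁) + nR ln(V₂/V₁), with C_V = 5R/2 = 20.79 J mol⁻¹ K⁻¹ for a diatomic ideal gas.
ΔS = 0.418 × [20.79 × ln(556/224) + 8.314 × ln(11.5/5.02)] = 10.8 J/K.

ΔS = 10.8 J/K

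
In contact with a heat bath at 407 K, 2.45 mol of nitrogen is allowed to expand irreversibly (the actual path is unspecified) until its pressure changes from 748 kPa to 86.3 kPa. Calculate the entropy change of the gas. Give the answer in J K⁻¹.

ΔS_gas = 44 J/K

Entropy is a state function, so ΔS_gas depends only on the end states.
For an isothermal ideal gas ΔS_gas = nR ln(P₁/P₂) = 2.45 × 8.314 × ln(748/86.3) = 44 J/K.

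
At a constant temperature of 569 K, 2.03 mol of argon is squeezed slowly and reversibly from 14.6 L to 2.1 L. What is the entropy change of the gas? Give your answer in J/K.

ΔS_gas = -32.7 J/K

For an isothermal ideal gas ΔS_gas = nR ln(V₂/V₁) = 2.03 × 8.314 × ln(2.1/14.6) = -32.7 J/K.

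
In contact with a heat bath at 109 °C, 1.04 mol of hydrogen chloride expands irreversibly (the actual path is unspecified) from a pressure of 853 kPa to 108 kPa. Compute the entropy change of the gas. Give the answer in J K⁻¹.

ΔS_gas = 17.9 J/K

Entropy is a state function, so ΔS_gas depends only on the end states.
For an isothermal ideal gas ΔS_gas = nR ln(P₁/P₂) = 1.04 × 8.314 × ln(853/108) = 17.9 J/K.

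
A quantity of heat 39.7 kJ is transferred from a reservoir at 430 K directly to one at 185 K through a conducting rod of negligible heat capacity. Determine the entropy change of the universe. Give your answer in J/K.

ΔS_total = 122 J/K

ΔS_hot = −Q/T_H = −39700/430 = -92.33 J/K and ΔS_cold = +Q/T_C = 39700/185 = 214.6 J/K.
ΔS_total = -92.33 + 214.6 = 122 J/K, positive as the second law requires.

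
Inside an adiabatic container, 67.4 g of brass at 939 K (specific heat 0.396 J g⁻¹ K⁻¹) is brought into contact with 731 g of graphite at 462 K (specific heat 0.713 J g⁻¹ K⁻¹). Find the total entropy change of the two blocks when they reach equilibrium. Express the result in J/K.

ΔS_total = 7.96 J/K

Energy balance: T_f = (m₁c₁T₁ + m₂c₂T₂)/(m₁c₁ + m₂c₂) = 485.24 K.
ΔS₁ = m₁c₁ ln(T_f/T₁) = 26.6904 × ln(485.24/939) = -17.62 J/K.
ΔS₂ = m₂c₂ ln(T_f/T₂) = 521.203 × ln(485.24/462) = 25.58 J/K.
ΔS_total = -17.62 + 25.58 = 7.96 J/K.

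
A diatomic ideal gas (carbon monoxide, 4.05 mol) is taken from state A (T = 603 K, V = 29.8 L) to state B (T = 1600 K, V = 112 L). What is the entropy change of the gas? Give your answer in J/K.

ΔS = 127 J/K

Entropy is a state function: ΔS = nC_V ln(T₂/T₁) + nR ln(V₂/V₁), with C_V = 5R/2 = 20.79 J mol⁻¹ K⁻¹ for a diatomic ideal gas.
ΔS = 4.05 × [20.79 × ln(1600/603) + 8.314 × ln(112/29.8)] = 127 J/K.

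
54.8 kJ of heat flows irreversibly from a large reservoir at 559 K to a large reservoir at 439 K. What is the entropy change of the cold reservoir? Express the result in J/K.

ΔS_cold = 125 J/K

The cold reservoir gains heat Q, so ΔS_cold = +Q/T_C = 54800/439 = 125 J/K.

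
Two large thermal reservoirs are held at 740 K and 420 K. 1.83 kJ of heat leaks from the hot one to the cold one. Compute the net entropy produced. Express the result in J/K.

ΔS_hot = −Q/T_H = −1830/740 = -2.473 J/K and ΔS_cold = +Q/T_C = 1830/420 = 4.357 J/K.
ΔS_total = -2.473 + 4.357 = 1.88 J/K, positive as the second law requires.

ΔS_total = 1.88 J/K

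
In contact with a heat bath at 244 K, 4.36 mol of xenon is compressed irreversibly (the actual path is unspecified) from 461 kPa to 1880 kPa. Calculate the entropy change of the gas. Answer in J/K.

Entropy is a state function, so ΔS_gas depends only on the end states.
For an isothermal ideal gas ΔS_gas = nR ln(P₁/P₂) = 4.36 × 8.314 × ln(461/1880) = -51 J/K.

ΔS_gas = -51 J/K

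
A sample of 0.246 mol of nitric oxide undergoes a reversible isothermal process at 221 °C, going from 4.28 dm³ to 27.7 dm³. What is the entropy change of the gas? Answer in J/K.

ΔS_gas = 3.82 J/K

For an isothermal ideal gas ΔS_gas = nR ln(V₂/V₁) = 0.246 × 8.314 × ln(27.7/4.28) = 3.82 J/K.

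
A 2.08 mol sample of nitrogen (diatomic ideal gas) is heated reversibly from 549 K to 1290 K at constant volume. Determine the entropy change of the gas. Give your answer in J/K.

At constant volume, ΔS = nC_V ln(T₂/T₁) with C_V = 5R/2 = 20.79 J mol⁻¹ K⁻¹.
ΔS = 2.08 × 20.79 × ln(1290/549) = 36.9 J/K.

ΔS = 36.9 J/K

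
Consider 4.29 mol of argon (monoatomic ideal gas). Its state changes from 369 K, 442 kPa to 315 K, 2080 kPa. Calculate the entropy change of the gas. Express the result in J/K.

ΔS = nC_p ln(T₂/T₁) − nR ln(P₂/P₁), with C_p = 5R/2 = 20.79 J mol⁻¹ K⁻¹ for a monoatomic ideal gas.
ΔS = 4.29 × [20.79 × ln(315/369) − 8.314 × ln(2080/442)] = -69.4 J/K.

ΔS = -69.4 J/K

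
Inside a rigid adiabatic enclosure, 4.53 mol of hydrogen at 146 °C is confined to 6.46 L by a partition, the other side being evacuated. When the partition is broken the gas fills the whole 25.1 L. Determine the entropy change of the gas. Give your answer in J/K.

ΔS_gas = 51.1 J/K

No heat is exchanged and no work is done, so the ideal-gas temperature stays constant.
Entropy is a state function; using a reversible isothermal path, ΔS_gas = nR ln(V₂/V₁) = 4.53 × 8.314 × ln(25.1/6.46) = 51.1 J/K.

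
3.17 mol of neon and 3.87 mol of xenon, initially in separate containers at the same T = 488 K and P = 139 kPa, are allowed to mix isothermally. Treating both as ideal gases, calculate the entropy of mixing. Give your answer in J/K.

Mole fractions: x_A = 3.17/7.04 = 0.45, x_B = 0.55.
ΔS_mix = −R(n_A ln x_A + n_B ln x_B) = −8.314 × (3.17 ln 0.45 + 3.87 ln 0.55) = 40.3 J/K.

ΔS_mix = 40.3 J/K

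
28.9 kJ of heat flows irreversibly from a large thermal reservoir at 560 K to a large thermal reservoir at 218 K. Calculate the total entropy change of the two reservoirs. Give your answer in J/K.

ΔS_hot = −Q/T_H = −28900/560 = -51.61 J/K and ΔS_cold = +Q/T_C = 28900/218 = 132.6 J/K.
ΔS_total = -51.61 + 132.6 = 81 J/K, positive as the second law requires.

ΔS_total = 81 J/K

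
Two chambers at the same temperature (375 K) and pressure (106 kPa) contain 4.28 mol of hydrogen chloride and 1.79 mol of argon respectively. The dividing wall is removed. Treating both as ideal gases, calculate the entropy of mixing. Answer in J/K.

ΔS_mix = 30.6 J/K

Mole fractions: x_A = 4.28/6.07 = 0.705, x_B = 0.295.
ΔS_mix = −R(n_A ln x_A + n_B ln x_B) = −8.314 × (4.28 ln 0.705 + 1.79 ln 0.295) = 30.6 J/K.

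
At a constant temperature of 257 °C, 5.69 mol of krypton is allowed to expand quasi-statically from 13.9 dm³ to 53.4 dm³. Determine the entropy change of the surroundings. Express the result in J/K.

ΔS_surr = -63.7 J/K

For an isothermal ideal gas ΔS_gas = nR ln(V₂/V₁) = 5.69 × 8.314 × ln(53.4/13.9) = 63.7 J/K.
The process is reversible, so ΔS_surr = −ΔS_gas = -63.7 J/K and ΔS_universe = 0.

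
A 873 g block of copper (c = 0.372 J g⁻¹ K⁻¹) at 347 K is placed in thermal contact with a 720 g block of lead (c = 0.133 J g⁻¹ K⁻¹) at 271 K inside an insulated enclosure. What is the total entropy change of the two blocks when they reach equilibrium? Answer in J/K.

ΔS_total = 2.16 J/K

Energy balance: T_f = (m₁c₁T₁ + m₂c₂T₂)/(m₁c₁ + m₂c₂) = 329.69 K.
ΔS₁ = m₁c₁ ln(T_f/T₁) = 324.756 × ln(329.69/347) = -16.615 J/K.
ΔS₂ = m₂c₂ ln(T_f/T₂) = 95.76 × ln(329.69/271) = 18.773 J/K.
ΔS_total = -16.615 + 18.773 = 2.16 J/K.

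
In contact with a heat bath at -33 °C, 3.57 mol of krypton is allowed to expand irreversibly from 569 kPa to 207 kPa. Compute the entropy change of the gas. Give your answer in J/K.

Entropy is a state function, so ΔS_gas depends only on the end states.
For an isothermal ideal gas ΔS_gas = nR ln(P₁/P₂) = 3.57 × 8.314 × ln(569/207) = 30 J/K.

ΔS_gas = 30 J/K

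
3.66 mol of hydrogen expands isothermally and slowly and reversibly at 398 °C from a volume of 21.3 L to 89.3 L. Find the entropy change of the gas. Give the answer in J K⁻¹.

ΔS_gas = 43.6 J/K

For an isothermal ideal gas ΔS_gas = nR ln(V₂/V₁) = 3.66 × 8.314 × ln(89.3/21.3) = 43.6 J/K.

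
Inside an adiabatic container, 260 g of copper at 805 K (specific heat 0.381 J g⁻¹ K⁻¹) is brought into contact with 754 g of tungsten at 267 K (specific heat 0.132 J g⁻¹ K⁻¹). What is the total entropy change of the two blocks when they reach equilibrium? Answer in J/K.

Energy balance: T_f = (m₁c₁T₁ + m₂c₂T₂)/(m₁c₁ + m₂c₂) = 535.37 K.
ΔS₁ = m₁c₁ ln(T_f/T₁) = 99.06 × ln(535.37/805) = -40.41 J/K.
ΔS₂ = m₂c₂ ln(T_f/T₂) = 99.528 × ln(535.37/267) = 69.24 J/K.
ΔS_total = -40.41 + 69.24 = 28.8 J/K.

ΔS_total = 28.8 J/K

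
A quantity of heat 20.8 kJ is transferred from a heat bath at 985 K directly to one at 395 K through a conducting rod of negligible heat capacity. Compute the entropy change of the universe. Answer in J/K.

ΔS_total = 31.5 J/K

ΔS_hot = −Q/T_H = −20800/985 = -21.12 J/K and ΔS_cold = +Q/T_C = 20800/395 = 52.66 J/K.
ΔS_total = -21.12 + 52.66 = 31.5 J/K, positive as the second law requires.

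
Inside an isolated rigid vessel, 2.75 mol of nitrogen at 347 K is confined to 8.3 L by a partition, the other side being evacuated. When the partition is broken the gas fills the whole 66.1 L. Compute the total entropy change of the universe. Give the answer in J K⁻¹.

For an ideal gas in free expansion Q = 0 and W = 0, so T is unchanged.
Entropy is a state function; using a reversible isothermal path, ΔS_gas = nR ln(V₂/V₁) = 2.75 × 8.314 × ln(66.1/8.3) = 47.4 J/K.
The insulated surroundings exchange no heat, so ΔS_surr = 0 and ΔS_universe = ΔS_gas.

ΔS_universe = 47.4 J/K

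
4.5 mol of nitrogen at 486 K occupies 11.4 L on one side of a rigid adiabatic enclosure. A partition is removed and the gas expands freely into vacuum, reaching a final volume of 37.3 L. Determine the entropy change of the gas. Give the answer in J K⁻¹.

ΔS_gas = 44.3 J/K

No heat is exchanged and no work is done, so the ideal-gas temperature stays constant.
Entropy is a state function; using a reversible isothermal path, ΔS_gas = nR ln(V₂/V₁) = 4.5 × 8.314 × ln(37.3/11.4) = 44.3 J/K.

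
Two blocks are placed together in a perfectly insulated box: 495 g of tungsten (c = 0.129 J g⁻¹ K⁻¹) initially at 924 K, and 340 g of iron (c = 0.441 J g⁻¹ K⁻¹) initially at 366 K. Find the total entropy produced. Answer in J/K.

Energy balance: T_f = (m₁c₁T₁ + m₂c₂T₂)/(m₁c₁ + m₂c₂) = 532.66 K.
ΔS₁ = m₁c₁ ln(T_f/T₁) = 63.855 × ln(532.66/924) = -35.17 J/K.
ΔS₂ = m₂c₂ ln(T_f/T₂) = 149.94 × ln(532.66/366) = 56.27 J/K.
ΔS_total = -35.17 + 56.27 = 21.1 J/K.

ΔS_total = 21.1 J/K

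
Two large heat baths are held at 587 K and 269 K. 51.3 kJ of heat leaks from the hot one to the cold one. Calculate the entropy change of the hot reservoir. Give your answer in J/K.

ΔS_hot = -87.4 J/K

The hot reservoir loses heat Q, so ΔS_hot = −Q/T_H = −51300/587 = -87.4 J/K.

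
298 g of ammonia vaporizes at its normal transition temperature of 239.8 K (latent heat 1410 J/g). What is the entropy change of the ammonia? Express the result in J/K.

ΔS = 1750 J/K

Heat absorbed by the substance: Q = mL = 298 × 1410 = 420180 J.
At constant T, ΔS = Q_rev/T = 420180 / 239.8 = 1750 J/K.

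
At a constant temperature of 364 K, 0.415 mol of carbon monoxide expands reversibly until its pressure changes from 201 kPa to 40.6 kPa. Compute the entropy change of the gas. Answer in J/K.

ΔS_gas = 5.52 J/K

For an isothermal ideal gas ΔS_gas = nR ln(P₁/P₂) = 0.415 × 8.314 × ln(201/40.6) = 5.52 J/K.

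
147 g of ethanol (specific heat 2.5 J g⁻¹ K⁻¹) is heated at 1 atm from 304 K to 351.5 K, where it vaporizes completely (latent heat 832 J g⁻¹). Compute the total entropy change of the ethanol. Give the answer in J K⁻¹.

ΔS = 401 J/K

Warming step: ΔS₁ = m c ln(T_tr/T_i) = 147 × 2.5 × ln(351.5/304) = 53.35 J/K.
Phase change: ΔS₂ = +mL/T_tr = 147 × 832 / 351.5 = 347.9 J/K.
ΔS_total = (53.35) + (347.9) = 401 J/K.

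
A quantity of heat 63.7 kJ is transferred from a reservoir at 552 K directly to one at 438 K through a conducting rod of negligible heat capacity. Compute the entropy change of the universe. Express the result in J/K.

ΔS_total = 30 J/K

ΔS_hot = −Q/T_H = −63700/552 = -115.4 J/K and ΔS_cold = +Q/T_C = 63700/438 = 145.4 J/K.
ΔS_total = -115.4 + 145.4 = 30 J/K, positive as the second law requires.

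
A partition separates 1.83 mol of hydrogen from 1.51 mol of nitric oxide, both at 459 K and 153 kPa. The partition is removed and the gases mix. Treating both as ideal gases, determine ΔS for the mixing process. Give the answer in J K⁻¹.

Mole fractions: x_A = 1.83/3.34 = 0.548, x_B = 0.452.
ΔS_mix = −R(n_A ln x_A + n_B ln x_B) = −8.314 × (1.83 ln 0.548 + 1.51 ln 0.452) = 19.1 J/K.

ΔS_mix = 19.1 J/K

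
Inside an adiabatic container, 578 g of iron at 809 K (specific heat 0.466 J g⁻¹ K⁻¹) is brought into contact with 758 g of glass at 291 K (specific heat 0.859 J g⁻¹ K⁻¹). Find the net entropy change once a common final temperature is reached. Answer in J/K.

ΔS_total = 111 J/K

Energy balance: T_f = (m₁c₁T₁ + m₂c₂T₂)/(m₁c₁ + m₂c₂) = 442.58 K.
ΔS₁ = m₁c₁ ln(T_f/T₁) = 269.348 × ln(442.58/809) = -162.47 J/K.
ΔS₂ = m₂c₂ ln(T_f/T₂) = 651.122 × ln(442.58/291) = 273.01 J/K.
ΔS_total = -162.47 + 273.01 = 111 J/K.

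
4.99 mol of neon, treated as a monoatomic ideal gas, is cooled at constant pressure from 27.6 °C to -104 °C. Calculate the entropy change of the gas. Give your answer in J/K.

In kelvin: T₁ = 300.75 K, T₂ = 169.15 K. At constant pressure, ΔS = nC_p ln(T₂/T₁) with C_p = 5R/2 = 20.79 J mol⁻¹ K⁻¹.
ΔS = 4.99 × 20.79 × ln(169.15/300.75) = -59.7 J/K.

ΔS = -59.7 J/K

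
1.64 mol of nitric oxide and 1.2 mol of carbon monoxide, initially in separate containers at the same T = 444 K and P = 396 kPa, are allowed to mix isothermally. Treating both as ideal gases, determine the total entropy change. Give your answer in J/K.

ΔS_mix = 16.1 J/K

Mole fractions: x_A = 1.64/2.84 = 0.577, x_B = 0.423.
ΔS_mix = −R(n_A ln x_A + n_B ln x_B) = −8.314 × (1.64 ln 0.577 + 1.2 ln 0.423) = 16.1 J/K.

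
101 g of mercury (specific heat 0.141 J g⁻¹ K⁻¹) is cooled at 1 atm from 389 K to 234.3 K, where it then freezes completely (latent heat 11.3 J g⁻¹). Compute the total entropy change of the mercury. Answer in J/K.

Cooling step: ΔS₁ = m c ln(T_tr/T_i) = 101 × 0.141 × ln(234.3/389) = -7.22 J/K.
Phase change: ΔS₂ = −mL/T_tr = −101 × 11.3 / 234.3 = -4.871 J/K.
ΔS_total = (-7.22) + (-4.871) = -12.1 J/K.

ΔS = -12.1 J/K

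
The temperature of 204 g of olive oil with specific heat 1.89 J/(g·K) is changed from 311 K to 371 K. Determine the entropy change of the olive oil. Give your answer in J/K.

ΔS = ∫dQ_rev/T = m c ln(T₂/T₁) = 204 × 1.89 × ln(371/311) = 68 J/K.

ΔS = 68 J/K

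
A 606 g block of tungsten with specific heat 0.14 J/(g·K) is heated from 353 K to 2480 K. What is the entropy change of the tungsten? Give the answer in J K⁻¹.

ΔS = 165 J/K

ΔS = ∫dQ_rev/T = m c ln(T₂/T₁) = 606 × 0.14 × ln(2480/353) = 165 J/K.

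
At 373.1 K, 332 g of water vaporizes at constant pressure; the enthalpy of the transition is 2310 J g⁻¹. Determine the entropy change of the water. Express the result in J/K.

Heat absorbed by the substance: Q = mL = 332 × 2310 = 766920 J.
At constant T, ΔS = Q_rev/T = 766920 / 373.1 = 2060 J/K.

ΔS = 2060 J/K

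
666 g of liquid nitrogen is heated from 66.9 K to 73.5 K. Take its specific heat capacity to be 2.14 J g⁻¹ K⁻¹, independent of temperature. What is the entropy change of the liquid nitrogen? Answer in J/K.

ΔS = ∫dQ_rev/T = m c ln(T₂/T₁) = 666 × 2.14 × ln(73.5/66.9) = 134 J/K.

ΔS = 134 J/K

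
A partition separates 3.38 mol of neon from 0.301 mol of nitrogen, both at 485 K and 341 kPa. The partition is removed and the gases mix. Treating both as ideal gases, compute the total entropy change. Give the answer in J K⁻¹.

Mole fractions: x_A = 3.38/3.68 = 0.918, x_B = 0.0818.
ΔS_mix = −R(n_A ln x_A + n_B ln x_B) = −8.314 × (3.38 ln 0.918 + 0.301 ln 0.0818) = 8.66 J/K.

ΔS_mix = 8.66 J/K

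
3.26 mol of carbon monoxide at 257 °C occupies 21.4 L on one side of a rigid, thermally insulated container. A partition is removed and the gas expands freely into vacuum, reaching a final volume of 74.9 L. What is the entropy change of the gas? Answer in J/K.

For an ideal gas in free expansion Q = 0 and W = 0, so T is unchanged.
Entropy is a state function; using a reversible isothermal path, ΔS_gas = nR ln(V₂/V₁) = 3.26 × 8.314 × ln(74.9/21.4) = 34 J/K.

ΔS_gas = 34 J/K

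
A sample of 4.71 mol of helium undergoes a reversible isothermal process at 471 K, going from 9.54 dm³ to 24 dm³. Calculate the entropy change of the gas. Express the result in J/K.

ΔS_gas = 36.1 J/K

For an isothermal ideal gas ΔS_gas = nR ln(V₂/V₁) = 4.71 × 8.314 × ln(24/9.54) = 36.1 J/K.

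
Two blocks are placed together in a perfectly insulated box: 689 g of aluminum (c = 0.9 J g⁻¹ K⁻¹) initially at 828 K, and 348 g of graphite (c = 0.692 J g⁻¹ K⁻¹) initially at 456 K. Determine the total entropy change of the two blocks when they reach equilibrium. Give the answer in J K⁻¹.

Energy balance: T_f = (m₁c₁T₁ + m₂c₂T₂)/(m₁c₁ + m₂c₂) = 723.94 K.
ΔS₁ = m₁c₁ ln(T_f/T₁) = 620.1 × ln(723.94/828) = -83.28 J/K.
ΔS₂ = m₂c₂ ln(T_f/T₂) = 240.816 × ln(723.94/456) = 111.3 J/K.
ΔS_total = -83.28 + 111.3 = 28 J/K.

ΔS_total = 28 J/K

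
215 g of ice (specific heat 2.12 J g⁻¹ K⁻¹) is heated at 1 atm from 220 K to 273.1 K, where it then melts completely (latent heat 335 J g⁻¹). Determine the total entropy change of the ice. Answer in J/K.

Warming step: ΔS₁ = m c ln(T_tr/T_i) = 215 × 2.12 × ln(273.1/220) = 98.55 J/K.
Phase change: ΔS₂ = +mL/T_tr = 215 × 335 / 273.1 = 263.7 J/K.
ΔS_total = (98.55) + (263.7) = 362 J/K.

ΔS = 362 J/K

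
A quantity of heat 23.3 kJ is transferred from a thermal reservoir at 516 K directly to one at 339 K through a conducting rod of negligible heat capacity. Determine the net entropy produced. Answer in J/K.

ΔS_hot = −Q/T_H = −23300/516 = -45.16 J/K and ΔS_cold = +Q/T_C = 23300/339 = 68.73 J/K.
ΔS_total = -45.16 + 68.73 = 23.6 J/K, positive as the second law requires.

ΔS_total = 23.6 J/K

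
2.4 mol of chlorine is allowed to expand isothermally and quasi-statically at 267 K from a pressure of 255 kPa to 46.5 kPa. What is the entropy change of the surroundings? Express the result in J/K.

For an isothermal ideal gas ΔS_gas = nR ln(P₁/P₂) = 2.4 × 8.314 × ln(255/46.5) = 34 J/K.
The process is reversible, so ΔS_surr = −ΔS_gas = -34 J/K and ΔS_universe = 0.

ΔS_surr = -34 J/K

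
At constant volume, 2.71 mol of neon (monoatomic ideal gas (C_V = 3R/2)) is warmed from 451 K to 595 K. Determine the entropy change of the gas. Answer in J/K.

At constant volume, ΔS = nC_V ln(T₂/T₁) with C_V = 3R/2 = 12.47 J mol⁻¹ K⁻¹.
ΔS = 2.71 × 12.47 × ln(595/451) = 9.36 J/K.

ΔS = 9.36 J/K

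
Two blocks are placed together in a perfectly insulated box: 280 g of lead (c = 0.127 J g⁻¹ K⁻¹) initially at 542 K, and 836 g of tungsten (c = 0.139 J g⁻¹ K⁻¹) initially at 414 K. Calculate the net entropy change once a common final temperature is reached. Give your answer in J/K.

ΔS_total = 1.03 J/K

Energy balance: T_f = (m₁c₁T₁ + m₂c₂T₂)/(m₁c₁ + m₂c₂) = 443.99 K.
ΔS₁ = m₁c₁ ln(T_f/T₁) = 35.56 × ln(443.99/542) = -7.093 J/K.
ΔS₂ = m₂c₂ ln(T_f/T₂) = 116.204 × ln(443.99/414) = 8.127 J/K.
ΔS_total = -7.093 + 8.127 = 1.03 J/K.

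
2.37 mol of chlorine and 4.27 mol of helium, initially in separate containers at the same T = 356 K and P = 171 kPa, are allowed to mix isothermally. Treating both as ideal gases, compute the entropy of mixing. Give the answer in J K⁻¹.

Mole fractions: x_A = 2.37/6.64 = 0.357, x_B = 0.643.
ΔS_mix = −R(n_A ln x_A + n_B ln x_B) = −8.314 × (2.37 ln 0.357 + 4.27 ln 0.643) = 36 J/K.

ΔS_mix = 36 J/K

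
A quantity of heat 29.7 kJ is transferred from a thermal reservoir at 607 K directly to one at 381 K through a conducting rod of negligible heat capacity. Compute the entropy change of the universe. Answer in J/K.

ΔS_total = 29 J/K

ΔS_hot = −Q/T_H = −29700/607 = -48.93 J/K and ΔS_cold = +Q/T_C = 29700/381 = 77.95 J/K.
ΔS_total = -48.93 + 77.95 = 29 J/K, positive as the second law requires.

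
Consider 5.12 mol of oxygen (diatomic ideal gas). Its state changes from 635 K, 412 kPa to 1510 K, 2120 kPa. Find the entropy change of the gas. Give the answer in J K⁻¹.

ΔS = nC_p ln(T₂/T₁) − nR ln(P₂/P₁), with C_p = 7R/2 = 29.1 J mol⁻¹ K⁻¹ for a diatomic ideal gas.
ΔS = 5.12 × [29.1 × ln(1510/635) − 8.314 × ln(2120/412)] = 59.3 J/K.

ΔS = 59.3 J/K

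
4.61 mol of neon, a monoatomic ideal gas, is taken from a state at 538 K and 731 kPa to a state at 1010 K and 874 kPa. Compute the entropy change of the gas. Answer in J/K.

ΔS = 53.5 J/K

ΔS = nC_p ln(T₂/T₁) − nR ln(P₂/P₁), with C_p = 5R/2 = 20.79 J mol⁻¹ K⁻¹ for a monoatomic ideal gas.
ΔS = 4.61 × [20.79 × ln(1010/538) − 8.314 × ln(874/731)] = 53.5 J/K.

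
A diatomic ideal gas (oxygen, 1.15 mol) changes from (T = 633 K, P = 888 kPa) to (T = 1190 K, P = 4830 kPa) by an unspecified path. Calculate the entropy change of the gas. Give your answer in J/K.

ΔS = nC_p ln(T₂/T₁) − nR ln(P₂/P₁), with C_p = 7R/2 = 29.1 J mol⁻¹ K⁻¹ for a diatomic ideal gas.
ΔS = 1.15 × [29.1 × ln(1190/633) − 8.314 × ln(4830/888)] = 4.93 J/K.

ΔS = 4.93 J/K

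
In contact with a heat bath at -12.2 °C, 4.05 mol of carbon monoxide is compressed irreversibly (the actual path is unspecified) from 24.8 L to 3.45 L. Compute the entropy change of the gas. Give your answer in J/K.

ΔS_gas = -66.4 J/K

Entropy is a state function, so ΔS_gas depends only on the end states.
For an isothermal ideal gas ΔS_gas = nR ln(V₂/V₁) = 4.05 × 8.314 × ln(3.45/24.8) = -66.4 J/K.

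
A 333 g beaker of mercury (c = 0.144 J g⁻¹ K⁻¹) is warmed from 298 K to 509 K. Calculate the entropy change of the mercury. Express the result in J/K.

ΔS = 25.7 J/K

ΔS = ∫dQ_rev/T = m c ln(T₂/T₁) = 333 × 0.144 × ln(509/298) = 25.7 J/K.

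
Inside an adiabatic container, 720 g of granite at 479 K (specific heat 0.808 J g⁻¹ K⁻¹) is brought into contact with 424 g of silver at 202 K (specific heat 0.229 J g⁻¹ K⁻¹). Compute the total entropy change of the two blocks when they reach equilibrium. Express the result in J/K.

ΔS_total = 25.2 J/K

Energy balance: T_f = (m₁c₁T₁ + m₂c₂T₂)/(m₁c₁ + m₂c₂) = 439.38 K.
ΔS₁ = m₁c₁ ln(T_f/T₁) = 581.76 × ln(439.38/479) = -50.23 J/K.
ΔS₂ = m₂c₂ ln(T_f/T₂) = 97.096 × ln(439.38/202) = 75.45 J/K.
ΔS_total = -50.23 + 75.45 = 25.2 J/K.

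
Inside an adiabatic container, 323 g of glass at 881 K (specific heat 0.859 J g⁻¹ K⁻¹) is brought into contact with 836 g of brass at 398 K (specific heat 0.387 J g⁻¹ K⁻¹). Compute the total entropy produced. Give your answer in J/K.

ΔS_total = 46.9 J/K

Energy balance: T_f = (m₁c₁T₁ + m₂c₂T₂)/(m₁c₁ + m₂c₂) = 620.99 K.
ΔS₁ = m₁c₁ ln(T_f/T₁) = 277.457 × ln(620.99/881) = -97.04 J/K.
ΔS₂ = m₂c₂ ln(T_f/T₂) = 323.532 × ln(620.99/398) = 143.9 J/K.
ΔS_total = -97.04 + 143.9 = 46.9 J/K.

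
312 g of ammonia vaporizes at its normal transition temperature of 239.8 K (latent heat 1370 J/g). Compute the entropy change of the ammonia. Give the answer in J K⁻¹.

ΔS = 1780 J/K

Heat absorbed by the substance: Q = mL = 312 × 1370 = 427440 J.
At constant T, ΔS = Q_rev/T = 427440 / 239.8 = 1780 J/K.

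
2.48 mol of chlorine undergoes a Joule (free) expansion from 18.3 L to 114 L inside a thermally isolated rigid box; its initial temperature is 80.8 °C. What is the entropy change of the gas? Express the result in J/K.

ΔS_gas = 37.7 J/K

For an ideal gas in free expansion Q = 0 and W = 0, so T is unchanged.
Entropy is a state function; using a reversible isothermal path, ΔS_gas = nR ln(V₂/V₁) = 2.48 × 8.314 × ln(114/18.3) = 37.7 J/K.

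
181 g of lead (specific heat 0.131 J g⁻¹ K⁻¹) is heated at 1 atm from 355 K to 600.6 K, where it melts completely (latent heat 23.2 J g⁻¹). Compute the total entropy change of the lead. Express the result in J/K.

ΔS = 19.5 J/K

Warming step: ΔS₁ = m c ln(T_tr/T_i) = 181 × 0.131 × ln(600.6/355) = 12.47 J/K.
Phase change: ΔS₂ = +mL/T_tr = 181 × 23.2 / 600.6 = 6.992 J/K.
ΔS_total = (12.47) + (6.992) = 19.5 J/K.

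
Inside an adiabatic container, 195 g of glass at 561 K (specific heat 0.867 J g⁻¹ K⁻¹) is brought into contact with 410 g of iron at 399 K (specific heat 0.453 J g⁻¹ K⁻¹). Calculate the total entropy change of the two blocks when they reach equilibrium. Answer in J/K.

Energy balance: T_f = (m₁c₁T₁ + m₂c₂T₂)/(m₁c₁ + m₂c₂) = 476.2 K.
ΔS₁ = m₁c₁ ln(T_f/T₁) = 169.065 × ln(476.2/561) = -27.71 J/K.
ΔS₂ = m₂c₂ ln(T_f/T₂) = 185.73 × ln(476.2/399) = 32.85 J/K.
ΔS_total = -27.71 + 32.85 = 5.14 J/K.

ΔS_total = 5.14 J/K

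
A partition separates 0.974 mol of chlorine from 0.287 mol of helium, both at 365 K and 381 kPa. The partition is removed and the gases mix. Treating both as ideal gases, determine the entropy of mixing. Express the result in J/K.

ΔS_mix = 5.62 J/K

Mole fractions: x_A = 0.974/1.26 = 0.772, x_B = 0.228.
ΔS_mix = −R(n_A ln x_A + n_B ln x_B) = −8.314 × (0.974 ln 0.772 + 0.287 ln 0.228) = 5.62 J/K.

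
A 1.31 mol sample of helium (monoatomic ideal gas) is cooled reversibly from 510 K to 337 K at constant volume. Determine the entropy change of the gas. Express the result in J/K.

ΔS = -6.77 J/K

At constant volume, ΔS = nC_V ln(T₂/T₁) with C_V = 3R/2 = 12.47 J mol⁻¹ K⁻¹.
ΔS = 1.31 × 12.47 × ln(337/510) = -6.77 J/K.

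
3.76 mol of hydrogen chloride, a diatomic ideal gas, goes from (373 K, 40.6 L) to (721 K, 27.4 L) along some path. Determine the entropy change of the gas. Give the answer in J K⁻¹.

ΔS = 39.2 J/K

Entropy is a state function: ΔS = nC_V ln(T₂/T₁) + nR ln(V₂/V₁), with C_V = 5R/2 = 20.79 J mol⁻¹ K⁻¹ for a diatomic ideal gas.
ΔS = 3.76 × [20.79 × ln(721/373) + 8.314 × ln(27.4/40.6)] = 39.2 J/K.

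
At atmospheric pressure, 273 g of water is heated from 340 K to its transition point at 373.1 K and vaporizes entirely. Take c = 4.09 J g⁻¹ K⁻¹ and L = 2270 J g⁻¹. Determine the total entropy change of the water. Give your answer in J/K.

Warming step: ΔS₁ = m c ln(T_tr/T_i) = 273 × 4.09 × ln(373.1/340) = 103.7 J/K.
Phase change: ΔS₂ = +mL/T_tr = 273 × 2270 / 373.1 = 1661 J/K.
ΔS_total = (103.7) + (1661) = 1760 J/K.

ΔS = 1760 J/K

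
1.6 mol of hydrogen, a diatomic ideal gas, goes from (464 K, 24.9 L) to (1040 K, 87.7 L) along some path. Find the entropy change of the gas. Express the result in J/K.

Entropy is a state function: ΔS = nC_V ln(T₂/T₁) + nR ln(V₂/V₁), with C_V = 5R/2 = 20.79 J mol⁻¹ K⁻¹ for a diatomic ideal gas.
ΔS = 1.6 × [20.79 × ln(1040/464) + 8.314 × ln(87.7/24.9)] = 43.6 J/K.

ΔS = 43.6 J/K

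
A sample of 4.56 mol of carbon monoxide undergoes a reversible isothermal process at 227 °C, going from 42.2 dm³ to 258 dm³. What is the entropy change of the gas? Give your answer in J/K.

ΔS_gas = 68.6 J/K

For an isothermal ideal gas ΔS_gas = nR ln(V₂/V₁) = 4.56 × 8.314 × ln(258/42.2) = 68.6 J/K.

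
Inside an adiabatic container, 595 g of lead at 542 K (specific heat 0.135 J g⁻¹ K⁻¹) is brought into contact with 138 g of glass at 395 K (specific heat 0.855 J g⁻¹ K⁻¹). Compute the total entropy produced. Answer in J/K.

ΔS_total = 2.43 J/K

Energy balance: T_f = (m₁c₁T₁ + m₂c₂T₂)/(m₁c₁ + m₂c₂) = 454.54 K.
ΔS₁ = m₁c₁ ln(T_f/T₁) = 80.325 × ln(454.54/542) = -14.14 J/K.
ΔS₂ = m₂c₂ ln(T_f/T₂) = 117.99 × ln(454.54/395) = 16.57 J/K.
ΔS_total = -14.14 + 16.57 = 2.43 J/K.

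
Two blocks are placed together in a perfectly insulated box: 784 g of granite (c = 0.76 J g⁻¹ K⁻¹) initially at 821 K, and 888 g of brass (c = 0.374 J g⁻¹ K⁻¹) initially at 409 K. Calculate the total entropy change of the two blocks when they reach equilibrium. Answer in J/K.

Energy balance: T_f = (m₁c₁T₁ + m₂c₂T₂)/(m₁c₁ + m₂c₂) = 673.55 K.
ΔS₁ = m₁c₁ ln(T_f/T₁) = 595.84 × ln(673.55/821) = -118 J/K.
ΔS₂ = m₂c₂ ln(T_f/T₂) = 332.112 × ln(673.55/409) = 165.7 J/K.
ΔS_total = -118 + 165.7 = 47.7 J/K.

ΔS_total = 47.7 J/K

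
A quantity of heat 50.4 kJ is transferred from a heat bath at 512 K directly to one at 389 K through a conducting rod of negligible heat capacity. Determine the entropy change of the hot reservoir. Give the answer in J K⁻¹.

ΔS_hot = -98.4 J/K

The hot reservoir loses heat Q, so ΔS_hot = −Q/T_H = −50400/512 = -98.4 J/K.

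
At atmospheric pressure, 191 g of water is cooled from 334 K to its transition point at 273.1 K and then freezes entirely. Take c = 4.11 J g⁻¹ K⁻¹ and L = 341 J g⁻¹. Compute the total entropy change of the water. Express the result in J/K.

Cooling step: ΔS₁ = m c ln(T_tr/T_i) = 191 × 4.11 × ln(273.1/334) = -158.02 J/K.
Phase change: ΔS₂ = −mL/T_tr = −191 × 341 / 273.1 = -238.49 J/K.
ΔS_total = (-158.02) + (-238.49) = -397 J/K.

ΔS = -397 J/K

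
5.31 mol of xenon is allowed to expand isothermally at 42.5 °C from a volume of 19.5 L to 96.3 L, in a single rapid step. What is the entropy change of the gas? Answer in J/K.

ΔS_gas = 70.5 J/K

Entropy is a state function, so ΔS_gas depends only on the end states.
For an isothermal ideal gas ΔS_gas = nR ln(V₂/V₁) = 5.31 × 8.314 × ln(96.3/19.5) = 70.5 J/K.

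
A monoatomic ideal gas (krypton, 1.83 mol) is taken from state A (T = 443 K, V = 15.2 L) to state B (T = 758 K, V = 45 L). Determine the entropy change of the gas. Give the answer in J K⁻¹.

Entropy is a state function: ΔS = nC_V ln(T₂/T₁) + nR ln(V₂/V₁), with C_V = 3R/2 = 12.47 J mol⁻¹ K⁻¹ for a monoatomic ideal gas.
ΔS = 1.83 × [12.47 × ln(758/443) + 8.314 × ln(45/15.2)] = 28.8 J/K.

ΔS = 28.8 J/K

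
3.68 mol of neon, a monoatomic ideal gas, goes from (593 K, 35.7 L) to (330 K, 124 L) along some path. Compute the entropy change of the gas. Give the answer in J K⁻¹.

Entropy is a state function: ΔS = nC_V ln(T₂/T₁) + nR ln(V₂/V₁), with C_V = 3R/2 = 12.47 J mol⁻¹ K⁻¹ for a monoatomic ideal gas.
ΔS = 3.68 × [12.47 × ln(330/593) + 8.314 × ln(124/35.7)] = 11.2 J/K.

ΔS = 11.2 J/K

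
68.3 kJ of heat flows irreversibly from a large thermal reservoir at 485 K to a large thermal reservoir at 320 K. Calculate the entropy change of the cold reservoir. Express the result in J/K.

The cold reservoir gains heat Q, so ΔS_cold = +Q/T_C = 68300/320 = 213 J/K.

ΔS_cold = 213 J/K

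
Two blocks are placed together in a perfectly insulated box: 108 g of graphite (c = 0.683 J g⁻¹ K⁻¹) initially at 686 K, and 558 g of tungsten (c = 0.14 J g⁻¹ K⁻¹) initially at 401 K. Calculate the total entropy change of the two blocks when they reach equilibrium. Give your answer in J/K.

ΔS_total = 5.43 J/K

Energy balance: T_f = (m₁c₁T₁ + m₂c₂T₂)/(m₁c₁ + m₂c₂) = 539.41 K.
ΔS₁ = m₁c₁ ln(T_f/T₁) = 73.764 × ln(539.41/686) = -17.73 J/K.
ΔS₂ = m₂c₂ ln(T_f/T₂) = 78.12 × ln(539.41/401) = 23.16 J/K.
ΔS_total = -17.73 + 23.16 = 5.43 J/K.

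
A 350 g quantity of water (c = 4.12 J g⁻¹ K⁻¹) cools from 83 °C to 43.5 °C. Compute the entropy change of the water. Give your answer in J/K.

In kelvin: T₁ = 356.15 K, T₂ = 316.65 K. ΔS = ∫dQ_rev/T = m c ln(T₂/T₁) = 350 × 4.12 × ln(316.65/356.15) = -170 J/K.

ΔS = -170 J/K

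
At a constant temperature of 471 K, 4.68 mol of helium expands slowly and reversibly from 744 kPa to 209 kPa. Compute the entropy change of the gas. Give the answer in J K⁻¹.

For an isothermal ideal gas ΔS_gas = nR ln(P₁/P₂) = 4.68 × 8.314 × ln(744/209) = 49.4 J/K.

ΔS_gas = 49.4 J/K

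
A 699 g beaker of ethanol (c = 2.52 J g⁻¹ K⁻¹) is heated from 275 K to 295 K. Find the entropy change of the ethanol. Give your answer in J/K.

ΔS = 124 J/K

ΔS = ∫dQ_rev/T = m c ln(T₂/T₁) = 699 × 2.52 × ln(295/275) = 124 J/K.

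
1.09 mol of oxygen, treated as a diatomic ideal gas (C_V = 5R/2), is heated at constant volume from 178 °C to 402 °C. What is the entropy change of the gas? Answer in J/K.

In kelvin: T₁ = 451.15 K, T₂ = 675.15 K. At constant volume, ΔS = nC_V ln(T₂/T₁) with C_V = 5R/2 = 20.79 J mol⁻¹ K⁻¹.
ΔS = 1.09 × 20.79 × ln(675.15/451.15) = 9.13 J/K.

ΔS = 9.13 J/K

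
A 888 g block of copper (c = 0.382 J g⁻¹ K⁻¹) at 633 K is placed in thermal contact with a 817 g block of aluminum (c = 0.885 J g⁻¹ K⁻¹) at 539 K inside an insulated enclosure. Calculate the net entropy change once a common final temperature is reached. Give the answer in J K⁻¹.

Energy balance: T_f = (m₁c₁T₁ + m₂c₂T₂)/(m₁c₁ + m₂c₂) = 569.02 K.
ΔS₁ = m₁c₁ ln(T_f/T₁) = 339.216 × ln(569.02/633) = -36.15 J/K.
ΔS₂ = m₂c₂ ln(T_f/T₂) = 723.045 × ln(569.02/539) = 39.19 J/K.
ΔS_total = -36.15 + 39.19 = 3.04 J/K.

ΔS_total = 3.04 J/K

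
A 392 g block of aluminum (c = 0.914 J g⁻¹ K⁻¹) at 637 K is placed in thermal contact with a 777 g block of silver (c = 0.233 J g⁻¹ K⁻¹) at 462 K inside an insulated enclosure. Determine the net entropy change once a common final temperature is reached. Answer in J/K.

Energy balance: T_f = (m₁c₁T₁ + m₂c₂T₂)/(m₁c₁ + m₂c₂) = 578.26 K.
ΔS₁ = m₁c₁ ln(T_f/T₁) = 358.288 × ln(578.26/637) = -34.67 J/K.
ΔS₂ = m₂c₂ ln(T_f/T₂) = 181.041 × ln(578.26/462) = 40.64 J/K.
ΔS_total = -34.67 + 40.64 = 5.97 J/K.

ΔS_total = 5.97 J/K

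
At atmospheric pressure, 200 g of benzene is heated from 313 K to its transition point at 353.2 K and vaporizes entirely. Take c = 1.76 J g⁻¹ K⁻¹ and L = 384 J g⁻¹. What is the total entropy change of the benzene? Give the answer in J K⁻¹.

ΔS = 260 J/K

Warming step: ΔS₁ = m c ln(T_tr/T_i) = 200 × 1.76 × ln(353.2/313) = 42.53 J/K.
Phase change: ΔS₂ = +mL/T_tr = 200 × 384 / 353.2 = 217.4 J/K.
ΔS_total = (42.53) + (217.4) = 260 J/K.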